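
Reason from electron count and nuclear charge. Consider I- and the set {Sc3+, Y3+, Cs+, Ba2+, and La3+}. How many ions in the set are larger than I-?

Electron counts and nuclear charges: Sc3+: 18 e⁻, Z=21, Y3+: 36 e⁻, Z=39, La3+: 54 e⁻, Z=57, Ba2+: 54 e⁻, Z=56, Cs+: 54 e⁻, Z=55, I-: 54 e⁻, Z=53. Sc3+ < Y3+ (same group, 1 shell fewer); Y3+ < La3+ (same group, period 5 vs 6); La3+ < Ba2+ (both 54 e⁻, Z=57>56); Ba2+ < Cs+ (both 54 e⁻, Z=56>55); Cs+ < I- (both 54 e⁻, Z=55>53).
Ordering all of them (including I-) by radius gives Sc3+ < Y3+ < La3+ < Ba2+ < Cs+ < I-. So 0 are larger.

0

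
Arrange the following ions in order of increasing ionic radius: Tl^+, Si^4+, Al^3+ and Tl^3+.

Si^4+: 10 e⁻, Z=14, Al^3+: 10 e⁻, Z=13, Tl^3+: 78 e⁻, Z=81, Tl^+: 80 e⁻, Z=81. Si^4+ < Al^3+ (both 10 e⁻, Z=14>13); Al^3+ < Tl^3+ (same group, period 3 vs 6); Tl^3+ < Tl^+ (same element, +3 vs +1).

Si^4+ < Al^3+ < Tl^3+ < Tl^+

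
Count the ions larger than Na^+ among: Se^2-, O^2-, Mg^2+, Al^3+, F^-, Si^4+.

Work out protons and electrons: Si^4+ (Z=14, 10 e⁻), Al^3+ (Z=13, 10 e⁻), Mg^2+ (Z=12, 10 e⁻), Na^+ (Z=11, 10 e⁻), F^- (Z=9, 10 e⁻), O^2- (Z=8, 10 e⁻), Se^2- (Z=34, 36 e⁻). Si^4+ < Al^3+ (isoelectronic, higher Z=14 is smaller); Al^3+ < Mg^2+ (both 10 e⁻, Z=13>12); Mg^2+ < Na^+ (both 10 e⁻, Z=12>11); Na^+ < F^- (isoelectronic, higher Z=11 is smaller); F^- < O^2- (isoelectronic, higher Z=9 is smaller); O^2- < Se^2- (same group, period 2 vs 4).
Placing each against Na^+: smaller — Si^4+, Al^3+, Mg^2+; larger — F^-, O^2-, Se^2-. So 3 are larger.

3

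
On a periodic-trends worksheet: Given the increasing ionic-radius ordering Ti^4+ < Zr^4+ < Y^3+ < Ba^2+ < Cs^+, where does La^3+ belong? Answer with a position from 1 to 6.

4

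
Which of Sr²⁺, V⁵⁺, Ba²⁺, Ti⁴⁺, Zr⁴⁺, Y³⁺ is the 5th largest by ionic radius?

First list Z and electron count for each: V⁵⁺ has 18 e⁻ (Z=23), Ti⁴⁺ has 18 e⁻ (Z=22), Zr⁴⁺ has 36 e⁻ (Z=40), Y³⁺ has 36 e⁻ (Z=39), Sr²⁺ has 36 e⁻ (Z=38), Ba²⁺ has 54 e⁻ (Z=56). V⁵⁺ < Ti⁴⁺ (isoelectronic, higher Z=23 is smaller); Ti⁴⁺ < Zr⁴⁺ (same group, 1 shell fewer); Zr⁴⁺ < Y³⁺ (isoelectronic, higher Z=40 is smaller); Y³⁺ < Sr²⁺ (isoelectronic, higher Z=39 is smaller); Sr²⁺ < Ba²⁺ (same group, period 5 vs 6).
Ordering: V⁵⁺ < Ti⁴⁺ < Zr⁴⁺ < Y³⁺ < Sr²⁺ < Ba²⁺. The 5th largest is Ti⁴⁺.

Ti⁴⁺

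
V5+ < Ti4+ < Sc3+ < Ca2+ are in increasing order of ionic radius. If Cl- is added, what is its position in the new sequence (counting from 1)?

These species are isoelectronic with 18 electrons. The only difference is the number of protons: V5+ (Z=23), Ti4+ (Z=22), Sc3+ (Z=21), Ca2+ (Z=20), Cl- (Z=17). The strongest nuclear pull (V5+) gives the smallest ion.
With Cl- included the full order is V5+ < Ti4+ < Sc3+ < Ca2+ < Cl-, so it takes position 5.

5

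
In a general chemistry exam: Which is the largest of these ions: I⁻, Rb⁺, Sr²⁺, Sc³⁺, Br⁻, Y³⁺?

I⁻

First list Z and electron count for each: Sc³⁺: 18 e⁻, Z=21, Y³⁺: 36 e⁻, Z=39, Sr²⁺: 36 e⁻, Z=38, Rb⁺: 36 e⁻, Z=37, Br⁻: 36 e⁻, Z=35, I⁻: 54 e⁻, Z=53. Sc³⁺ < Y³⁺ (same group, 1 shell fewer); Y³⁺ < Sr²⁺ (isoelectronic, higher Z=39 is smaller); Sr²⁺ < Rb⁺ (both 36 e⁻, Z=38>37); Rb⁺ < Br⁻ (both 36 e⁻, Z=37>35); Br⁻ < I⁻ (same group, period 4 vs 5).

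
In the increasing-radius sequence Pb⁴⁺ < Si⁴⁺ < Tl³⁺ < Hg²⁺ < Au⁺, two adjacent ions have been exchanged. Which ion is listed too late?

Si⁴⁺

Compare adjacent ions: both in group 14 with the same charge; Si⁴⁺ (period 3) has the smaller radius — yet in this increasing list Pb⁴⁺ sits before Si⁴⁺. Nothing else is reversed, so Si⁴⁺ should move one place to the left.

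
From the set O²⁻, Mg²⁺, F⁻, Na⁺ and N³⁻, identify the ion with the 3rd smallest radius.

Each ion has 10 electrons. The ranking follows nuclear charge in reverse — greater Z gives a smaller radius. Mg²⁺ (Z=12), Na⁺ (Z=11), F⁻ (Z=9), O²⁻ (Z=8), N³⁻ (Z=7).
Ordering: Mg²⁺ < Na⁺ < F⁻ < O²⁻ < N³⁻. The 3rd smallest is F⁻.

F⁻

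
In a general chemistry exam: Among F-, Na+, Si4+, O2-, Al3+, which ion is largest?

O2-

These species are isoelectronic with 10 electrons. The only difference is the number of protons: Si4+ (Z=14), Al3+ (Z=13), Na+ (Z=11), F- (Z=9), O2- (Z=8). The strongest nuclear pull (Si4+) gives the smallest ion.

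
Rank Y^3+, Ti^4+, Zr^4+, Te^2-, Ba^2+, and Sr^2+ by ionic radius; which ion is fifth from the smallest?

Ba^2+

First list Z and electron count for each: Ti^4+: 18 e⁻, Z=22, Zr^4+: 36 e⁻, Z=40, Y^3+: 36 e⁻, Z=39, Sr^2+: 36 e⁻, Z=38, Ba^2+: 54 e⁻, Z=56, Te^2-: 54 e⁻, Z=52. Ti^4+ < Zr^4+ (same group, period 4 vs 5); Zr^4+ < Y^3+ (both 36 e⁻, Z=40>39); Y^3+ < Sr^2+ (isoelectronic, higher Z=39 is smaller); Sr^2+ < Ba^2+ (same group, period 5 vs 6); Ba^2+ < Te^2- (both 54 e⁻, Z=56>52).
Full ascending order: Ti^4+ < Zr^4+ < Y^3+ < Sr^2+ < Ba^2+ < Te^2-. Counting from the smallest, position 5 is Ba^2+.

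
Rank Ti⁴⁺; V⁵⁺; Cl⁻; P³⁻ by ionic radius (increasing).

V⁵⁺ < Ti⁴⁺ < Cl⁻ < P³⁻

All of these have 18 electrons (isoelectronic). With the same electron cloud, the ion with the most protons pulls it in tightest. Nuclear charges: V⁵⁺ (Z=23), Ti⁴⁺ (Z=22), Cl⁻ (Z=17), P³⁻ (Z=15). Highest Z is smallest.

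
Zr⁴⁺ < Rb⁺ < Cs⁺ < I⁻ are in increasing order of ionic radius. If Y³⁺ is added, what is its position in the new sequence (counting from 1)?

2

Tabulating Z and e⁻: Zr⁴⁺ (Z=40, 36 e⁻), Y³⁺ (Z=39, 36 e⁻), Rb⁺ (Z=37, 36 e⁻), Cs⁺ (Z=55, 54 e⁻), I⁻ (Z=53, 54 e⁻). Zr⁴⁺ < Y³⁺ (both 36 e⁻, Z=40>39); Y³⁺ < Rb⁺ (both 36 e⁻, Z=39>37); Rb⁺ < Cs⁺ (same group, 1 shell fewer); Cs⁺ < I⁻ (isoelectronic, higher Z=55 is smaller).
Merged order: Zr⁴⁺ < Y³⁺ < Rb⁺ < Cs⁺ < I⁻ — Y³⁺ is number 2.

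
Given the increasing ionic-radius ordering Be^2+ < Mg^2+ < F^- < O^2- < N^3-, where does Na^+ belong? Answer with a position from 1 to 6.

3

Be^2+ has 2 e⁻ (Z=4), Mg^2+ has 10 e⁻ (Z=12), Na^+ has 10 e⁻ (Z=11), F^- has 10 e⁻ (Z=9), O^2- has 10 e⁻ (Z=8), N^3- has 10 e⁻ (Z=7). Be^2+ < Mg^2+ (same group, period 2 vs 3); Mg^2+ < Na^+ (isoelectronic, higher Z=12 is smaller); Na^+ < F^- (isoelectronic, higher Z=11 is smaller); F^- < O^2- (both 10 e⁻, Z=9>8); O^2- < N^3- (both 10 e⁻, Z=8>7).
Putting Na^+ in gives Be^2+ < Mg^2+ < Na^+ < F^- < O^2- < N^3-; it lands at slot 3.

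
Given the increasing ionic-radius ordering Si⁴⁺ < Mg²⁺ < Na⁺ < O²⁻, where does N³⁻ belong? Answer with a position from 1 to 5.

These species are isoelectronic with 10 electrons. The only difference is the number of protons: Si⁴⁺ (Z=14), Mg²⁺ (Z=12), Na⁺ (Z=11), O²⁻ (Z=8), N³⁻ (Z=7). The strongest nuclear pull (Si⁴⁺) gives the smallest ion.
With N³⁻ included the full order is Si⁴⁺ < Mg²⁺ < Na⁺ < O²⁻ < N³⁻, so it takes position 5.

5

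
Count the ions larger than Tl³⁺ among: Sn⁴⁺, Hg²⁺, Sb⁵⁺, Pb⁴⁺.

First list Z and electron count for each: Sb⁵⁺ (Z=51, 46 e⁻), Sn⁴⁺ (Z=50, 46 e⁻), Pb⁴⁺ (Z=82, 78 e⁻), Tl³⁺ (Z=81, 78 e⁻), Hg²⁺ (Z=80, 78 e⁻). Sb⁵⁺ < Sn⁴⁺ (both 46 e⁻, Z=51>50); Sn⁴⁺ < Pb⁴⁺ (same group, period 5 vs 6); Pb⁴⁺ < Tl³⁺ (isoelectronic, higher Z=82 is smaller); Tl³⁺ < Hg²⁺ (isoelectronic, higher Z=81 is smaller).
Placing each against Tl³⁺: smaller — Sb⁵⁺, Sn⁴⁺, Pb⁴⁺; larger — Hg²⁺. Count: 1.

1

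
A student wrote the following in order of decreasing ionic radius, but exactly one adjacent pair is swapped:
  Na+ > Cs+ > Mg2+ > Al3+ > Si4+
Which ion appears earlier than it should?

Compare adjacent ions: same group and charge — period 3 sits above period 6, so Na+ is smaller — yet in this decreasing list Na+ sits before Cs+. Nothing else is reversed, so Na+ should move one place to the right.

Na+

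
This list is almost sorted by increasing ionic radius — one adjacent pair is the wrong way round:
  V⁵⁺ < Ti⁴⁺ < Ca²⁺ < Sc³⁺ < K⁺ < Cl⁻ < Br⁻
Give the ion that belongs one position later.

Ca²⁺

The pair Ca²⁺, Sc³⁺ is the wrong way round — they are isoelectronic (18 e⁻) and Sc has more protons than Ca (21 vs 20), making Sc³⁺ smaller. All other adjacent pairs agree with periodic trends, so Ca²⁺ is the misplaced ion.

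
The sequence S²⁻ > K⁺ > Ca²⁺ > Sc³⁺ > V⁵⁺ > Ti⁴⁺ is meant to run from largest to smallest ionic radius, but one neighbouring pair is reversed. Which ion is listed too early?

The pair V⁵⁺, Ti⁴⁺ is the wrong way round — V⁵⁺ and Ti⁴⁺ share 18 electrons; the higher nuclear charge on V (Z=23) contracts it more, so V⁵⁺ < Ti⁴⁺. All other adjacent pairs agree with periodic trends, so V⁵⁺ is the misplaced ion.

V⁵⁺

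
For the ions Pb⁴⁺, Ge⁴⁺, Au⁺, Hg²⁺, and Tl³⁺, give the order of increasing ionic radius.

Work out protons and electrons: Ge⁴⁺: 28 e⁻, Z=32, Pb⁴⁺: 78 e⁻, Z=82, Tl³⁺: 78 e⁻, Z=81, Hg²⁺: 78 e⁻, Z=80, Au⁺: 78 e⁻, Z=79. Ge⁴⁺ < Pb⁴⁺ (same group, 2 shells fewer); Pb⁴⁺ < Tl³⁺ (both 78 e⁻, Z=82>81); Tl³⁺ < Hg²⁺ (both 78 e⁻, Z=81>80); Hg²⁺ < Au⁺ (both 78 e⁻, Z=80>79).

Ge⁴⁺ < Pb⁴⁺ < Tl³⁺ < Hg²⁺ < Au⁺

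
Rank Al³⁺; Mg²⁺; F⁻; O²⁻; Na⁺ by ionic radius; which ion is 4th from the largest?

Isoelectronic series (10 e⁻ each). Size is set by nuclear charge: more protons means a smaller ion. Al³⁺ (Z=13), Mg²⁺ (Z=12), Na⁺ (Z=11), F⁻ (Z=9), O²⁻ (Z=8).
Full ascending order: Al³⁺ < Mg²⁺ < Na⁺ < F⁻ < O²⁻. Counting from the largest, position 4 is Mg²⁺.

Mg²⁺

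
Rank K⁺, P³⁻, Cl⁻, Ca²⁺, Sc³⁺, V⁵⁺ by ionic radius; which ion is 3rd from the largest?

K⁺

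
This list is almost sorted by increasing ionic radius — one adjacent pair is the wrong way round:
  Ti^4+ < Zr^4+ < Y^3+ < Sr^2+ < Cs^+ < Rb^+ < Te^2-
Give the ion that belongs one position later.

Check each adjacent pair. Cs^+ and Rb^+ are reversed: both in group 1 with the same charge; Rb^+ (period 5) has the smaller radius. No other neighbouring pair contradicts the periodic trends, so Cs^+ is the ion listed too early.

Cs^+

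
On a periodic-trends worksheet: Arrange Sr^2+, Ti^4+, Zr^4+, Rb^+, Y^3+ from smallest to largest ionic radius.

Ti^4+ < Zr^4+ < Y^3+ < Sr^2+ < Rb^+

First list Z and electron count for each: Ti^4+: 18 e⁻, Z=22, Zr^4+: 36 e⁻, Z=40, Y^3+: 36 e⁻, Z=39, Sr^2+: 36 e⁻, Z=38, Rb^+: 36 e⁻, Z=37. Ti^4+ < Zr^4+ (same group, 1 shell fewer); Zr^4+ < Y^3+ (both 36 e⁻, Z=40>39); Y^3+ < Sr^2+ (both 36 e⁻, Z=39>38); Sr^2+ < Rb^+ (isoelectronic, higher Z=38 is smaller).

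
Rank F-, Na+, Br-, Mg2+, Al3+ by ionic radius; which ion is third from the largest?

Na+

Work out protons and electrons: Al3+ (Z=13, 10 e⁻), Mg2+ (Z=12, 10 e⁻), Na+ (Z=11, 10 e⁻), F- (Z=9, 10 e⁻), Br- (Z=35, 36 e⁻). Al3+ < Mg2+ (both 10 e⁻, Z=13>12); Mg2+ < Na+ (both 10 e⁻, Z=12>11); Na+ < F- (both 10 e⁻, Z=11>9); F- < Br- (same group, 2 shells fewer).
Ordering: Al3+ < Mg2+ < Na+ < F- < Br-. The third largest is Na+.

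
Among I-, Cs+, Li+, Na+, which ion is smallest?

Li+ (Z=3, 2 e⁻), Na+ (Z=11, 10 e⁻), Cs+ (Z=55, 54 e⁻), I- (Z=53, 54 e⁻). Li+ < Na+ (same group, period 2 vs 3); Na+ < Cs+ (same group, period 3 vs 6); Cs+ < I- (both 54 e⁻, Z=55>53).

Li+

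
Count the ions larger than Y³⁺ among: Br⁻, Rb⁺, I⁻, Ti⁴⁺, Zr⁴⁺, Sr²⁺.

4

Electron counts and nuclear charges: Ti⁴⁺ (Z=22, 18 e⁻), Zr⁴⁺ (Z=40, 36 e⁻), Y³⁺ (Z=39, 36 e⁻), Sr²⁺ (Z=38, 36 e⁻), Rb⁺ (Z=37, 36 e⁻), Br⁻ (Z=35, 36 e⁻), I⁻ (Z=53, 54 e⁻). Ti⁴⁺ < Zr⁴⁺ (same group, 1 shell fewer); Zr⁴⁺ < Y³⁺ (isoelectronic, higher Z=40 is smaller); Y³⁺ < Sr²⁺ (isoelectronic, higher Z=39 is smaller); Sr²⁺ < Rb⁺ (isoelectronic, higher Z=38 is smaller); Rb⁺ < Br⁻ (both 36 e⁻, Z=37>35); Br⁻ < I⁻ (same group, period 4 vs 5).
Placing each against Y³⁺: smaller — Ti⁴⁺, Zr⁴⁺; larger — Sr²⁺, Rb⁺, Br⁻, I⁻. So 4 are larger.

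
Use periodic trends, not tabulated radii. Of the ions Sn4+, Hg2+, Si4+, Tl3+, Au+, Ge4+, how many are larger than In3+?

3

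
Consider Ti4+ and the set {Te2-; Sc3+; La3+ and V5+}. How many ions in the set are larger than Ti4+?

Electron counts and nuclear charges: V5+ has 18 e⁻ (Z=23), Ti4+ has 18 e⁻ (Z=22), Sc3+ has 18 e⁻ (Z=21), La3+ has 54 e⁻ (Z=57), Te2- has 54 e⁻ (Z=52). V5+ < Ti4+ (both 18 e⁻, Z=23>22); Ti4+ < Sc3+ (both 18 e⁻, Z=22>21); Sc3+ < La3+ (same group, 2 shells fewer); La3+ < Te2- (both 54 e⁻, Z=57>52).
Overall: V5+ < Ti4+ < Sc3+ < La3+ < Te2-. Ti4+ has 1 below it and 3 above. Count: 3.

3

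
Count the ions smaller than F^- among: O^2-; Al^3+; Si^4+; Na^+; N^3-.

Each ion has 10 electrons. The ranking follows nuclear charge in reverse — greater Z gives a smaller radius. Si^4+ (Z=14), Al^3+ (Z=13), Na^+ (Z=11), F^- (Z=9), O^2- (Z=8), N^3- (Z=7).
Placing each against F^-: smaller — Si^4+, Al^3+, Na^+; larger — O^2-, N^3-. Count: 3.

3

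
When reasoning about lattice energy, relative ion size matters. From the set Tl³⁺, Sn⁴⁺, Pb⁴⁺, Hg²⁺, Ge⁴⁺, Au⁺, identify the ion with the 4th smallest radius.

Tl³⁺

Ge⁴⁺: 28 e⁻, Z=32, Sn⁴⁺: 46 e⁻, Z=50, Pb⁴⁺: 78 e⁻, Z=82, Tl³⁺: 78 e⁻, Z=81, Hg²⁺: 78 e⁻, Z=80, Au⁺: 78 e⁻, Z=79. Ge⁴⁺ < Sn⁴⁺ (same group, 1 shell fewer); Sn⁴⁺ < Pb⁴⁺ (same group, period 5 vs 6); Pb⁴⁺ < Tl³⁺ (isoelectronic, higher Z=82 is smaller); Tl³⁺ < Hg²⁺ (isoelectronic, higher Z=81 is smaller); Hg²⁺ < Au⁺ (isoelectronic, higher Z=80 is smaller).
That gives Ge⁴⁺ < Sn⁴⁺ < Pb⁴⁺ < Tl³⁺ < Hg²⁺ < Au⁺. From the smallest end, number 4 is Tl³⁺.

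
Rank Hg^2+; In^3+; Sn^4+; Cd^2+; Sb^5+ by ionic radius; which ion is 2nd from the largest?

Electron counts and nuclear charges: Sb^5+ has 46 e⁻ (Z=51), Sn^4+ has 46 e⁻ (Z=50), In^3+ has 46 e⁻ (Z=49), Cd^2+ has 46 e⁻ (Z=48), Hg^2+ has 78 e⁻ (Z=80). Sb^5+ < Sn^4+ (isoelectronic, higher Z=51 is smaller); Sn^4+ < In^3+ (both 46 e⁻, Z=50>49); In^3+ < Cd^2+ (both 46 e⁻, Z=49>48); Cd^2+ < Hg^2+ (same group, 1 shell fewer).
Ordering: Sb^5+ < Sn^4+ < In^3+ < Cd^2+ < Hg^2+. The 2nd largest is Cd^2+.

Cd^2+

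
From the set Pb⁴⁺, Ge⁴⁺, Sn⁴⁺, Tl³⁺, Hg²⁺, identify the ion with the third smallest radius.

Pb⁴⁺

Tabulating Z and e⁻: Ge⁴⁺: 28 e⁻, Z=32, Sn⁴⁺: 46 e⁻, Z=50, Pb⁴⁺: 78 e⁻, Z=82, Tl³⁺: 78 e⁻, Z=81, Hg²⁺: 78 e⁻, Z=80. Ge⁴⁺ < Sn⁴⁺ (same group, 1 shell fewer); Sn⁴⁺ < Pb⁴⁺ (same group, 1 shell fewer); Pb⁴⁺ < Tl³⁺ (isoelectronic, higher Z=82 is smaller); Tl³⁺ < Hg²⁺ (isoelectronic, higher Z=81 is smaller).
That gives Ge⁴⁺ < Sn⁴⁺ < Pb⁴⁺ < Tl³⁺ < Hg²⁺. From the smallest end, number 3 is Pb⁴⁺.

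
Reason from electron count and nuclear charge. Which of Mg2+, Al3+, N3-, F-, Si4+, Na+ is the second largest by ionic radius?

These species are isoelectronic with 10 electrons. The only difference is the number of protons: Si4+ (Z=14), Al3+ (Z=13), Mg2+ (Z=12), Na+ (Z=11), F- (Z=9), N3- (Z=7). The strongest nuclear pull (Si4+) gives the smallest ion.
So the order is Si4+ < Al3+ < Mg2+ < Na+ < F- < N3-; the 2nd-largest ion is F-.

F-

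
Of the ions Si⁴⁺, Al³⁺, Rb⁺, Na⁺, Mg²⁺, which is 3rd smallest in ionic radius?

Electron counts and nuclear charges: Si⁴⁺: 10 e⁻, Z=14, Al³⁺: 10 e⁻, Z=13, Mg²⁺: 10 e⁻, Z=12, Na⁺: 10 e⁻, Z=11, Rb⁺: 36 e⁻, Z=37. Si⁴⁺ < Al³⁺ (isoelectronic, higher Z=14 is smaller); Al³⁺ < Mg²⁺ (both 10 e⁻, Z=13>12); Mg²⁺ < Na⁺ (isoelectronic, higher Z=12 is smaller); Na⁺ < Rb⁺ (same group, 2 shells fewer).
That gives Si⁴⁺ < Al³⁺ < Mg²⁺ < Na⁺ < Rb⁺. From the smallest end, number 3 is Mg²⁺.

Mg²⁺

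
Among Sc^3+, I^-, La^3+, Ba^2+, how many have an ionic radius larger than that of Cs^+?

1

Work out protons and electrons: Sc^3+ has 18 e⁻ (Z=21), La^3+ has 54 e⁻ (Z=57), Ba^2+ has 54 e⁻ (Z=56), Cs^+ has 54 e⁻ (Z=55), I^- has 54 e⁻ (Z=53). Sc^3+ < La^3+ (same group, period 4 vs 6); La^3+ < Ba^2+ (both 54 e⁻, Z=57>56); Ba^2+ < Cs^+ (both 54 e⁻, Z=56>55); Cs^+ < I^- (isoelectronic, higher Z=55 is smaller).
Ordering all of them (including Cs^+) by radius gives Sc^3+ < La^3+ < Ba^2+ < Cs^+ < I^-. Count: 1.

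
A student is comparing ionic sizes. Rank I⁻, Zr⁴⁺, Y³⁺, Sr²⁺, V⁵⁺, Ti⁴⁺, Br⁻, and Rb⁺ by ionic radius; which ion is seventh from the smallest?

Br⁻

Work out protons and electrons: V⁵⁺ (Z=23, 18 e⁻), Ti⁴⁺ (Z=22, 18 e⁻), Zr⁴⁺ (Z=40, 36 e⁻), Y³⁺ (Z=39, 36 e⁻), Sr²⁺ (Z=38, 36 e⁻), Rb⁺ (Z=37, 36 e⁻), Br⁻ (Z=35, 36 e⁻), I⁻ (Z=53, 54 e⁻). V⁵⁺ < Ti⁴⁺ (isoelectronic, higher Z=23 is smaller); Ti⁴⁺ < Zr⁴⁺ (same group, 1 shell fewer); Zr⁴⁺ < Y³⁺ (isoelectronic, higher Z=40 is smaller); Y³⁺ < Sr²⁺ (isoelectronic, higher Z=39 is smaller); Sr²⁺ < Rb⁺ (isoelectronic, higher Z=38 is smaller); Rb⁺ < Br⁻ (isoelectronic, higher Z=37 is smaller); Br⁻ < I⁻ (same group, period 4 vs 5).
So the order is V⁵⁺ < Ti⁴⁺ < Zr⁴⁺ < Y³⁺ < Sr²⁺ < Rb⁺ < Br⁻ < I⁻; the 7th-smallest ion is Br⁻.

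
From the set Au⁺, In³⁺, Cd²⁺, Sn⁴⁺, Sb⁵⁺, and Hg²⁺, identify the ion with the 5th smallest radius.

Hg²⁺

Work out protons and electrons: Sb⁵⁺: 46 e⁻, Z=51, Sn⁴⁺: 46 e⁻, Z=50, In³⁺: 46 e⁻, Z=49, Cd²⁺: 46 e⁻, Z=48, Hg²⁺: 78 e⁻, Z=80, Au⁺: 78 e⁻, Z=79. Sb⁵⁺ < Sn⁴⁺ (both 46 e⁻, Z=51>50); Sn⁴⁺ < In³⁺ (both 46 e⁻, Z=50>49); In³⁺ < Cd²⁺ (both 46 e⁻, Z=49>48); Cd²⁺ < Hg²⁺ (same group, period 5 vs 6); Hg²⁺ < Au⁺ (both 78 e⁻, Z=80>79).
Ordering: Sb⁵⁺ < Sn⁴⁺ < In³⁺ < Cd²⁺ < Hg²⁺ < Au⁺. The 5th smallest is Hg²⁺.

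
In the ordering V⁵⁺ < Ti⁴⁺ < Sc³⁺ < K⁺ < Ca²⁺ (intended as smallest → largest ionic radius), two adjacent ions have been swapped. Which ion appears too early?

Compare adjacent ions: they are isoelectronic (18 e⁻) and Ca has more protons than K (20 vs 19), making Ca²⁺ smaller — yet in this increasing list K⁺ sits before Ca²⁺. Nothing else is reversed, so K⁺ should move one place to the right.

K⁺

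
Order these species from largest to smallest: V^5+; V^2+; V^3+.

For a single element, ionic radius drops as positive charge rises — V^5+ < V^2+.

V^2+ > V^3+ > V^5+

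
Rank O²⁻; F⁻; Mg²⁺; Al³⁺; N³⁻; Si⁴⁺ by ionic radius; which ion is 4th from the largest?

Mg²⁺

These species are isoelectronic with 10 electrons. The only difference is the number of protons: Si⁴⁺ (Z=14), Al³⁺ (Z=13), Mg²⁺ (Z=12), F⁻ (Z=9), O²⁻ (Z=8), N³⁻ (Z=7). The strongest nuclear pull (Si⁴⁺) gives the smallest ion.
That gives Si⁴⁺ < Al³⁺ < Mg²⁺ < F⁻ < O²⁻ < N³⁻. From the largest end, number 4 is Mg²⁺.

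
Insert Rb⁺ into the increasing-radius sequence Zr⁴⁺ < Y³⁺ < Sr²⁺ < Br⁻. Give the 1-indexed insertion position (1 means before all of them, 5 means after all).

4

All of these have 36 electrons (isoelectronic). With the same electron cloud, the ion with the most protons pulls it in tightest. Nuclear charges: Zr⁴⁺ (Z=40), Y³⁺ (Z=39), Sr²⁺ (Z=38), Rb⁺ (Z=37), Br⁻ (Z=35). Highest Z is smallest.
Merged order: Zr⁴⁺ < Y³⁺ < Sr²⁺ < Rb⁺ < Br⁻ — Rb⁺ is number 4.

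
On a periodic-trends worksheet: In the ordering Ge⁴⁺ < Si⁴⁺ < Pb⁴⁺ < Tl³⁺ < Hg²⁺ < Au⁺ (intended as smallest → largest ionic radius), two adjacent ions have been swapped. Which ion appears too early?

Ge⁴⁺

The pair Ge⁴⁺, Si⁴⁺ is the wrong way round — Si⁴⁺ and Ge⁴⁺ are in one column with the same charge; the lighter period-3 ion has one fewer shell and is smaller. All other adjacent pairs agree with periodic trends, so Ge⁴⁺ is the misplaced ion.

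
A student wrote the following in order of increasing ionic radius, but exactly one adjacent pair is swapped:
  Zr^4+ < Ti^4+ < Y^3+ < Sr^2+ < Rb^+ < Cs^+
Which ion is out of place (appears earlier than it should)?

Compare adjacent ions: Ti^4+ and Zr^4+ are in one column with the same charge; the lighter period-4 ion has one fewer shell and is smaller — yet in this increasing list Zr^4+ sits before Ti^4+. Nothing else is reversed, so Zr^4+ should move one place to the right.

Zr^4+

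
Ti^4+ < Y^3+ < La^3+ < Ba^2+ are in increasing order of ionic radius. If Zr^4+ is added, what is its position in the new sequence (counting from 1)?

2

Tabulating Z and e⁻: Ti^4+: 18 e⁻, Z=22, Zr^4+: 36 e⁻, Z=40, Y^3+: 36 e⁻, Z=39, La^3+: 54 e⁻, Z=57, Ba^2+: 54 e⁻, Z=56. Ti^4+ < Zr^4+ (same group, period 4 vs 5); Zr^4+ < Y^3+ (both 36 e⁻, Z=40>39); Y^3+ < La^3+ (same group, 1 shell fewer); La^3+ < Ba^2+ (isoelectronic, higher Z=57 is smaller).
Putting Zr^4+ in gives Ti^4+ < Zr^4+ < Y^3+ < La^3+ < Ba^2+; it lands at slot 2.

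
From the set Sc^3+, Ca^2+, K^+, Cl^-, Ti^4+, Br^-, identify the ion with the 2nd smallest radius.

Electron counts and nuclear charges: Ti^4+: 18 e⁻, Z=22, Sc^3+: 18 e⁻, Z=21, Ca^2+: 18 e⁻, Z=20, K^+: 18 e⁻, Z=19, Cl^-: 18 e⁻, Z=17, Br^-: 36 e⁻, Z=35. Ti^4+ < Sc^3+ (isoelectronic, higher Z=22 is smaller); Sc^3+ < Ca^2+ (both 18 e⁻, Z=21>20); Ca^2+ < K^+ (isoelectronic, higher Z=20 is smaller); K^+ < Cl^- (both 18 e⁻, Z=19>17); Cl^- < Br^- (same group, period 3 vs 4).
So the order is Ti^4+ < Sc^3+ < Ca^2+ < K^+ < Cl^- < Br^-; the 2nd-smallest ion is Sc^3+.

Sc^3+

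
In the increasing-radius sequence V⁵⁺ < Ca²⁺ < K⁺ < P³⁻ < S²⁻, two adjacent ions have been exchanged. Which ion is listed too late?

Check each adjacent pair. P³⁻ and S²⁻ are reversed: S²⁻ and P³⁻ share 18 electrons; the higher nuclear charge on S (Z=16) contracts it more, so S²⁻ < P³⁻. No other neighbouring pair contradicts the periodic trends, so S²⁻ is the ion listed too late.

S²⁻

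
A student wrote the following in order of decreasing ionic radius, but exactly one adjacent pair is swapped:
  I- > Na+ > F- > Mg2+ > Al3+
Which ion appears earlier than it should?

Na+

Scanning neighbour by neighbour, only Na+/F- violates a trend: they are isoelectronic (10 e⁻) and Na has more protons than F (11 vs 9), making Na+ smaller. That makes Na+ the one sitting a position early relative to where it belongs.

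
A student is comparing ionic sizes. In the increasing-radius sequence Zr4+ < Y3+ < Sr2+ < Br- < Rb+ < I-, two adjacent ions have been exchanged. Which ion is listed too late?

Rb+

The pair Br-, Rb+ is the wrong way round — both have 36 electrons but Z(Rb)=37 > Z(Br)=35, so Rb+ should be the smaller of the two. All other adjacent pairs agree with periodic trends, so Rb+ is the misplaced ion.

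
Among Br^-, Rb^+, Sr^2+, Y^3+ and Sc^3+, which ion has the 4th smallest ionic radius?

Rb^+

First list Z and electron count for each: Sc^3+: 18 e⁻, Z=21, Y^3+: 36 e⁻, Z=39, Sr^2+: 36 e⁻, Z=38, Rb^+: 36 e⁻, Z=37, Br^-: 36 e⁻, Z=35. Sc^3+ < Y^3+ (same group, period 4 vs 5); Y^3+ < Sr^2+ (isoelectronic, higher Z=39 is smaller); Sr^2+ < Rb^+ (both 36 e⁻, Z=38>37); Rb^+ < Br^- (both 36 e⁻, Z=37>35).
Ordering: Sc^3+ < Y^3+ < Sr^2+ < Rb^+ < Br^-. The 4th smallest is Rb^+.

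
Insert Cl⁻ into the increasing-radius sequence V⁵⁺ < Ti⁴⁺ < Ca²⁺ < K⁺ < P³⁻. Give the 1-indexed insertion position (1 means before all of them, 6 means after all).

5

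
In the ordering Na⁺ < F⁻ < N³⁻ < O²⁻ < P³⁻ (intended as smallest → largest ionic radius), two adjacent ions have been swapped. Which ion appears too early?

N³⁻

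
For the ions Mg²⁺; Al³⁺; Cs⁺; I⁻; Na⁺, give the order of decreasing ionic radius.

Work out protons and electrons: Al³⁺ (Z=13, 10 e⁻), Mg²⁺ (Z=12, 10 e⁻), Na⁺ (Z=11, 10 e⁻), Cs⁺ (Z=55, 54 e⁻), I⁻ (Z=53, 54 e⁻). Al³⁺ < Mg²⁺ (both 10 e⁻, Z=13>12); Mg²⁺ < Na⁺ (both 10 e⁻, Z=12>11); Na⁺ < Cs⁺ (same group, 3 shells fewer); Cs⁺ < I⁻ (both 54 e⁻, Z=55>53).

I⁻ > Cs⁺ > Na⁺ > Mg²⁺ > Al³⁺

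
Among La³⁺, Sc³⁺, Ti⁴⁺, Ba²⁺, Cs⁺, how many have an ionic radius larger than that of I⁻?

0

Work out protons and electrons: Ti⁴⁺: 18 e⁻, Z=22, Sc³⁺: 18 e⁻, Z=21, La³⁺: 54 e⁻, Z=57, Ba²⁺: 54 e⁻, Z=56, Cs⁺: 54 e⁻, Z=55, I⁻: 54 e⁻, Z=53. Ti⁴⁺ < Sc³⁺ (both 18 e⁻, Z=22>21); Sc³⁺ < La³⁺ (same group, period 4 vs 6); La³⁺ < Ba²⁺ (both 54 e⁻, Z=57>56); Ba²⁺ < Cs⁺ (isoelectronic, higher Z=56 is smaller); Cs⁺ < I⁻ (both 54 e⁻, Z=55>53).
Ordering all of them (including I⁻) by radius gives Ti⁴⁺ < Sc³⁺ < La³⁺ < Ba²⁺ < Cs⁺ < I⁻. So 0 are larger.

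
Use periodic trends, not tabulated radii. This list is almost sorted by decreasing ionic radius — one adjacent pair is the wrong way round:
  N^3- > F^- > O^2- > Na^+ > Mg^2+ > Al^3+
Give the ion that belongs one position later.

Check each adjacent pair. F^- and O^2- are reversed: both have 10 electrons but Z(F)=9 > Z(O)=8, so F^- should be the smaller of the two. No other neighbouring pair contradicts the periodic trends, so F^- is the ion listed too early.

F^-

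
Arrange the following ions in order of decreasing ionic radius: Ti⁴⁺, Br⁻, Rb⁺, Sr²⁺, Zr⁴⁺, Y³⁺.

Electron counts and nuclear charges: Ti⁴⁺ has 18 e⁻ (Z=22), Zr⁴⁺ has 36 e⁻ (Z=40), Y³⁺ has 36 e⁻ (Z=39), Sr²⁺ has 36 e⁻ (Z=38), Rb⁺ has 36 e⁻ (Z=37), Br⁻ has 36 e⁻ (Z=35). Ti⁴⁺ < Zr⁴⁺ (same group, period 4 vs 5); Zr⁴⁺ < Y³⁺ (isoelectronic, higher Z=40 is smaller); Y³⁺ < Sr²⁺ (both 36 e⁻, Z=39>38); Sr²⁺ < Rb⁺ (isoelectronic, higher Z=38 is smaller); Rb⁺ < Br⁻ (isoelectronic, higher Z=37 is smaller).

Br⁻ > Rb⁺ > Sr²⁺ > Y³⁺ > Zr⁴⁺ > Ti⁴⁺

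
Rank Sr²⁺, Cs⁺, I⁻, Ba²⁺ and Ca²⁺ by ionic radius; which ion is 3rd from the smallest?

Ba²⁺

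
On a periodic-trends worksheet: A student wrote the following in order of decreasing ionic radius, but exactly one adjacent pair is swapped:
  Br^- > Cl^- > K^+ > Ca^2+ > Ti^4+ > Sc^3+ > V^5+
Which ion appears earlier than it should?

Check each adjacent pair. Ti^4+ and Sc^3+ are reversed: they are isoelectronic (18 e⁻) and Ti has more protons than Sc (22 vs 21), making Ti^4+ smaller. No other neighbouring pair contradicts the periodic trends, so Ti^4+ is the ion listed too early.

Ti^4+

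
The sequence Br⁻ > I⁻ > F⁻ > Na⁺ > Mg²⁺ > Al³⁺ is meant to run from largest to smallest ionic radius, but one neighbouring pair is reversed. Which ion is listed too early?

Compare adjacent ions: same group and charge — period 4 sits above period 5, so Br⁻ is smaller — yet in this decreasing list Br⁻ sits before I⁻. Nothing else is reversed, so Br⁻ should move one place to the right.

Br⁻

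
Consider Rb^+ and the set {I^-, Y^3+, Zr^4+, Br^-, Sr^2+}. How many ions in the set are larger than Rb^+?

First list Z and electron count for each: Zr^4+: 36 e⁻, Z=40, Y^3+: 36 e⁻, Z=39, Sr^2+: 36 e⁻, Z=38, Rb^+: 36 e⁻, Z=37, Br^-: 36 e⁻, Z=35, I^-: 54 e⁻, Z=53. Zr^4+ < Y^3+ (isoelectronic, higher Z=40 is smaller); Y^3+ < Sr^2+ (isoelectronic, higher Z=39 is smaller); Sr^2+ < Rb^+ (both 36 e⁻, Z=38>37); Rb^+ < Br^- (both 36 e⁻, Z=37>35); Br^- < I^- (same group, 1 shell fewer).
Placing each against Rb^+: smaller — Zr^4+, Y^3+, Sr^2+; larger — Br^-, I^-. That's 2.

2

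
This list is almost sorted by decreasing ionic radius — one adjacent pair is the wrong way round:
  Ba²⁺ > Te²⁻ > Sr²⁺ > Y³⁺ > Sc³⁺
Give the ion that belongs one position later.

Compare adjacent ions: both have 54 electrons but Z(Ba)=56 > Z(Te)=52, so Ba²⁺ should be the smaller of the two — yet in this decreasing list Ba²⁺ sits before Te²⁻. Nothing else is reversed, so Ba²⁺ should move one place to the right.

Ba²⁺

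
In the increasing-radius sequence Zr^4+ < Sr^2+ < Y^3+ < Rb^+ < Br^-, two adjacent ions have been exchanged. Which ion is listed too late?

Y^3+

Check each adjacent pair. Sr^2+ and Y^3+ are reversed: they are isoelectronic (36 e⁻) and Y has more protons than Sr (39 vs 38), making Y^3+ smaller. No other neighbouring pair contradicts the periodic trends, so Y^3+ is the ion listed too late.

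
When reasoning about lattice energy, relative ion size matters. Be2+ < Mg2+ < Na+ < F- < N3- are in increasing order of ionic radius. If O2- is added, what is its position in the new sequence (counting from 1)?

Be2+: 2 e⁻, Z=4, Mg2+: 10 e⁻, Z=12, Na+: 10 e⁻, Z=11, F-: 10 e⁻, Z=9, O2-: 10 e⁻, Z=8, N3-: 10 e⁻, Z=7. Be2+ < Mg2+ (same group, 1 shell fewer); Mg2+ < Na+ (both 10 e⁻, Z=12>11); Na+ < F- (isoelectronic, higher Z=11 is smaller); F- < O2- (isoelectronic, higher Z=9 is smaller); O2- < N3- (both 10 e⁻, Z=8>7).
Putting O2- in gives Be2+ < Mg2+ < Na+ < F- < O2- < N3-; it lands at slot 5.

5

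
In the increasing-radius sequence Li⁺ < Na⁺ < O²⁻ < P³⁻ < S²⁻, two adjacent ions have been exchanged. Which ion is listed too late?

Compare adjacent ions: S²⁻ and P³⁻ share 18 electrons; the higher nuclear charge on S (Z=16) contracts it more, so S²⁻ < P³⁻ — yet in this increasing list P³⁻ sits before S²⁻. Nothing else is reversed, so S²⁻ should move one place to the left.

S²⁻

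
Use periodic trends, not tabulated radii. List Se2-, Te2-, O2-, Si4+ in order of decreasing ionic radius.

Te2- > Se2- > O2- > Si4+

First list Z and electron count for each: Si4+ (Z=14, 10 e⁻), O2- (Z=8, 10 e⁻), Se2- (Z=34, 36 e⁻), Te2- (Z=52, 54 e⁻). Si4+ < O2- (isoelectronic, higher Z=14 is smaller); O2- < Se2- (same group, period 2 vs 4); Se2- < Te2- (same group, period 4 vs 5).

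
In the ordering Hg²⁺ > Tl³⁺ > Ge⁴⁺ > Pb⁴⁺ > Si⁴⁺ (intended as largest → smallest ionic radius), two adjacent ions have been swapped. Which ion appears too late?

Scanning neighbour by neighbour, only Ge⁴⁺/Pb⁴⁺ violates a trend: both in group 14 with the same charge; Ge⁴⁺ (period 4) has the smaller radius. That makes Pb⁴⁺ the one sitting a position late relative to where it belongs.

Pb⁴⁺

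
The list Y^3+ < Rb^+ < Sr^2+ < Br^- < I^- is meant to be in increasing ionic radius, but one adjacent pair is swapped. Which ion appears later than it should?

Sr^2+

Compare adjacent ions: Sr^2+ and Rb^+ share 36 electrons; the higher nuclear charge on Sr (Z=38) contracts it more, so Sr^2+ < Rb^+ — yet in this increasing list Rb^+ sits before Sr^2+. Nothing else is reversed, so Sr^2+ should move one place to the left.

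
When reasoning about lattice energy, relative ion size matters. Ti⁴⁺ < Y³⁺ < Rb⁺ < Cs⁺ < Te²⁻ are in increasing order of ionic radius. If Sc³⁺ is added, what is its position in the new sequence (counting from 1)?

2

First list Z and electron count for each: Ti⁴⁺ (Z=22, 18 e⁻), Sc³⁺ (Z=21, 18 e⁻), Y³⁺ (Z=39, 36 e⁻), Rb⁺ (Z=37, 36 e⁻), Cs⁺ (Z=55, 54 e⁻), Te²⁻ (Z=52, 54 e⁻). Ti⁴⁺ < Sc³⁺ (isoelectronic, higher Z=22 is smaller); Sc³⁺ < Y³⁺ (same group, 1 shell fewer); Y³⁺ < Rb⁺ (isoelectronic, higher Z=39 is smaller); Rb⁺ < Cs⁺ (same group, period 5 vs 6); Cs⁺ < Te²⁻ (both 54 e⁻, Z=55>52).
The complete sequence is Ti⁴⁺ < Sc³⁺ < Y³⁺ < Rb⁺ < Cs⁺ < Te²⁻. Sc³⁺ sits at position 2.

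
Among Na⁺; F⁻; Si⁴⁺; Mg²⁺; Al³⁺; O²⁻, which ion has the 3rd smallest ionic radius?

Mg²⁺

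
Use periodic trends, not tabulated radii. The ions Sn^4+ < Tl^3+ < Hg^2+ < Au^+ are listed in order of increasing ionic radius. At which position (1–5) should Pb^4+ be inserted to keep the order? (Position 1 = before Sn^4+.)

2

Tabulating Z and e⁻: Sn^4+ (Z=50, 46 e⁻), Pb^4+ (Z=82, 78 e⁻), Tl^3+ (Z=81, 78 e⁻), Hg^2+ (Z=80, 78 e⁻), Au^+ (Z=79, 78 e⁻). Sn^4+ < Pb^4+ (same group, period 5 vs 6); Pb^4+ < Tl^3+ (isoelectronic, higher Z=82 is smaller); Tl^3+ < Hg^2+ (isoelectronic, higher Z=81 is smaller); Hg^2+ < Au^+ (both 78 e⁻, Z=80>79).
With Pb^4+ included the full order is Sn^4+ < Pb^4+ < Tl^3+ < Hg^2+ < Au^+, so it takes position 2.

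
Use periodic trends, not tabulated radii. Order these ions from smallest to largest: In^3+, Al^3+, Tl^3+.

Same group, same charge. Going down the group adds an extra shell of electrons, so the ion gets larger: Al^3+ is highest in the group and smallest.

Al^3+ < In^3+ < Tl^3+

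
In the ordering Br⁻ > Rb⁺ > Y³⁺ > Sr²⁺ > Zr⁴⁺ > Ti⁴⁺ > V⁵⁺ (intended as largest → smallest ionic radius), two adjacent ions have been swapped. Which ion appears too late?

Sr²⁺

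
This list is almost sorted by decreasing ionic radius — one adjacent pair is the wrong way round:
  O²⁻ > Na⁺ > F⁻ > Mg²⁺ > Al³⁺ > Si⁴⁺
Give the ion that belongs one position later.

Scanning neighbour by neighbour, only Na⁺/F⁻ violates a trend: they are isoelectronic (10 e⁻) and Na has more protons than F (11 vs 9), making Na⁺ smaller. That makes Na⁺ the one sitting a position early relative to where it belongs.

Na⁺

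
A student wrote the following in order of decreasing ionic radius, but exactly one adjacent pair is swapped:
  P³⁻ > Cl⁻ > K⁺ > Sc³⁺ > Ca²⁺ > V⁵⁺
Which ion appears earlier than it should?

The pair Sc³⁺, Ca²⁺ is the wrong way round — Sc³⁺ and Ca²⁺ share 18 electrons; the higher nuclear charge on Sc (Z=21) contracts it more, so Sc³⁺ < Ca²⁺. All other adjacent pairs agree with periodic trends, so Sc³⁺ is the misplaced ion.

Sc³⁺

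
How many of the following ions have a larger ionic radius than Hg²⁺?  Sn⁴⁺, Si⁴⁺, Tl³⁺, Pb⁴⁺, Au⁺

1

First list Z and electron count for each: Si⁴⁺ (Z=14, 10 e⁻), Sn⁴⁺ (Z=50, 46 e⁻), Pb⁴⁺ (Z=82, 78 e⁻), Tl³⁺ (Z=81, 78 e⁻), Hg²⁺ (Z=80, 78 e⁻), Au⁺ (Z=79, 78 e⁻). Si⁴⁺ < Sn⁴⁺ (same group, 2 shells fewer); Sn⁴⁺ < Pb⁴⁺ (same group, period 5 vs 6); Pb⁴⁺ < Tl³⁺ (isoelectronic, higher Z=82 is smaller); Tl³⁺ < Hg²⁺ (isoelectronic, higher Z=81 is smaller); Hg²⁺ < Au⁺ (isoelectronic, higher Z=80 is smaller).
Ordering all of them (including Hg²⁺) by radius gives Si⁴⁺ < Sn⁴⁺ < Pb⁴⁺ < Tl³⁺ < Hg²⁺ < Au⁺. That's 1.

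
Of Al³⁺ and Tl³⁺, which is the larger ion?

Tl³⁺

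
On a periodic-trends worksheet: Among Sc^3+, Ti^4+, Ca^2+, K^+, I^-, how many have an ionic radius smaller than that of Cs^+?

4

Ti^4+ (Z=22, 18 e⁻), Sc^3+ (Z=21, 18 e⁻), Ca^2+ (Z=20, 18 e⁻), K^+ (Z=19, 18 e⁻), Cs^+ (Z=55, 54 e⁻), I^- (Z=53, 54 e⁻). Ti^4+ < Sc^3+ (both 18 e⁻, Z=22>21); Sc^3+ < Ca^2+ (isoelectronic, higher Z=21 is smaller); Ca^2+ < K^+ (both 18 e⁻, Z=20>19); K^+ < Cs^+ (same group, period 4 vs 6); Cs^+ < I^- (both 54 e⁻, Z=55>53).
Ordering all of them (including Cs^+) by radius gives Ti^4+ < Sc^3+ < Ca^2+ < K^+ < Cs^+ < I^-. So 4 are smaller.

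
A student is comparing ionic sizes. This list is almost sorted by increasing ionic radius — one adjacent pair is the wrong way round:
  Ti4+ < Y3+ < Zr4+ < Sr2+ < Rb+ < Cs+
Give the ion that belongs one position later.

Y3+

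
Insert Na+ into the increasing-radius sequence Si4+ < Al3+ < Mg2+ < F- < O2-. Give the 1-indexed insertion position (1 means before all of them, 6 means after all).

4

Isoelectronic series (10 e⁻ each). Size is set by nuclear charge: more protons means a smaller ion. Si4+ (Z=14), Al3+ (Z=13), Mg2+ (Z=12), Na+ (Z=11), F- (Z=9), O2- (Z=8).
The complete sequence is Si4+ < Al3+ < Mg2+ < Na+ < F- < O2-. Na+ sits at position 4.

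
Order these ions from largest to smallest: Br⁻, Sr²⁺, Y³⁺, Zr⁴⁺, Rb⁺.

Br⁻ > Rb⁺ > Sr²⁺ > Y³⁺ > Zr⁴⁺

All of these have 36 electrons (isoelectronic). With the same electron cloud, the ion with the most protons pulls it in tightest. Nuclear charges: Zr⁴⁺ (Z=40), Y³⁺ (Z=39), Sr²⁺ (Z=38), Rb⁺ (Z=37), Br⁻ (Z=35). Highest Z is smallest.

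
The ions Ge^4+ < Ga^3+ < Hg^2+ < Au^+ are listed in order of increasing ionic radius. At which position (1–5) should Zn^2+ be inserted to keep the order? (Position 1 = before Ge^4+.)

Work out protons and electrons: Ge^4+ (Z=32, 28 e⁻), Ga^3+ (Z=31, 28 e⁻), Zn^2+ (Z=30, 28 e⁻), Hg^2+ (Z=80, 78 e⁻), Au^+ (Z=79, 78 e⁻). Ge^4+ < Ga^3+ (both 28 e⁻, Z=32>31); Ga^3+ < Zn^2+ (both 28 e⁻, Z=31>30); Zn^2+ < Hg^2+ (same group, 2 shells fewer); Hg^2+ < Au^+ (isoelectronic, higher Z=80 is smaller).
Merged order: Ge^4+ < Ga^3+ < Zn^2+ < Hg^2+ < Au^+ — Zn^2+ is number 3.

3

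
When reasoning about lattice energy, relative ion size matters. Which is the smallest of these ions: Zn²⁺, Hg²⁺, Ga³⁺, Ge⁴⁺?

Ge⁴⁺

Electron counts and nuclear charges: Ge⁴⁺ (Z=32, 28 e⁻), Ga³⁺ (Z=31, 28 e⁻), Zn²⁺ (Z=30, 28 e⁻), Hg²⁺ (Z=80, 78 e⁻). Ge⁴⁺ < Ga³⁺ (isoelectronic, higher Z=32 is smaller); Ga³⁺ < Zn²⁺ (isoelectronic, higher Z=31 is smaller); Zn²⁺ < Hg²⁺ (same group, 2 shells fewer).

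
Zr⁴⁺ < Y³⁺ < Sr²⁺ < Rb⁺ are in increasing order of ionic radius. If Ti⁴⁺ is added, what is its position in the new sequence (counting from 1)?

1

Ti⁴⁺ has 18 e⁻ (Z=22), Zr⁴⁺ has 36 e⁻ (Z=40), Y³⁺ has 36 e⁻ (Z=39), Sr²⁺ has 36 e⁻ (Z=38), Rb⁺ has 36 e⁻ (Z=37). Ti⁴⁺ < Zr⁴⁺ (same group, period 4 vs 5); Zr⁴⁺ < Y³⁺ (isoelectronic, higher Z=40 is smaller); Y³⁺ < Sr²⁺ (isoelectronic, higher Z=39 is smaller); Sr²⁺ < Rb⁺ (both 36 e⁻, Z=38>37).
Putting Ti⁴⁺ in gives Ti⁴⁺ < Zr⁴⁺ < Y³⁺ < Sr²⁺ < Rb⁺; it lands at slot 1.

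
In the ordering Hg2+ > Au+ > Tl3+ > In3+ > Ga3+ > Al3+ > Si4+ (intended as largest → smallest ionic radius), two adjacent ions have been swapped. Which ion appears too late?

Compare adjacent ions: both have 78 electrons but Z(Hg)=80 > Z(Au)=79, so Hg2+ should be the smaller of the two — yet in this decreasing list Hg2+ sits before Au+. Nothing else is reversed, so Au+ should move one place to the left.

Au+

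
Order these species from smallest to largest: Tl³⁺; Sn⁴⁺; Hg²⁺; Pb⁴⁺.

Sn⁴⁺ < Pb⁴⁺ < Tl³⁺ < Hg²⁺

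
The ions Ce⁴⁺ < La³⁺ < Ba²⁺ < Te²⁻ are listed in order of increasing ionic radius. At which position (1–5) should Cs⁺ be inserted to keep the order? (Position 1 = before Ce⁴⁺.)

4

Each ion has 54 electrons. The ranking follows nuclear charge in reverse — greater Z gives a smaller radius. Ce⁴⁺ (Z=58), La³⁺ (Z=57), Ba²⁺ (Z=56), Cs⁺ (Z=55), Te²⁻ (Z=52).
The complete sequence is Ce⁴⁺ < La³⁺ < Ba²⁺ < Cs⁺ < Te²⁻. Cs⁺ sits at position 4.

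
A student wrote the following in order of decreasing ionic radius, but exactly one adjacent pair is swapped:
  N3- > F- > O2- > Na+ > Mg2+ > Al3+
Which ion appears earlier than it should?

Scanning neighbour by neighbour, only F-/O2- violates a trend: F- and O2- share 10 electrons; the higher nuclear charge on F (Z=9) contracts it more, so F- < O2-. That makes F- the one sitting a position early relative to where it belongs.

F-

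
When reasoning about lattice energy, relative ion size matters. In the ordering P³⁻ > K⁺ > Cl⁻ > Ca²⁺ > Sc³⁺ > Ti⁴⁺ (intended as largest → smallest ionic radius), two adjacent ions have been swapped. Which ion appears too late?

Check each adjacent pair. K⁺ and Cl⁻ are reversed: both have 18 electrons but Z(K)=19 > Z(Cl)=17, so K⁺ should be the smaller of the two. No other neighbouring pair contradicts the periodic trends, so Cl⁻ is the ion listed too late.

Cl⁻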